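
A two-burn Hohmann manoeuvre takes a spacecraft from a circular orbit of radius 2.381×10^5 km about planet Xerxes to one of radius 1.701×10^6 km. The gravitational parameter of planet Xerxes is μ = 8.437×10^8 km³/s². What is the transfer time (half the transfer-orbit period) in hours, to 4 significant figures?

The Hohmann ellipse has a_t = (r₁ + r₂)/2 = 9.6955×10^5 km.
Half the transfer-orbit period gives t = π√(a_t³/μ) = 1.0326×10^5 s.
Converting: 1.0326×10^5 s ÷ 3600 s/hour = 28.68 hours.

t = 28.68 hours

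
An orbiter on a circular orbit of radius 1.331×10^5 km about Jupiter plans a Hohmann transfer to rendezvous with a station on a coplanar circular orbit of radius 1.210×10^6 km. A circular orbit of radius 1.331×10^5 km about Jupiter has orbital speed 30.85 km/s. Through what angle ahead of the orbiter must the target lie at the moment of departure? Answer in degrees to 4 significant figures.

φ = 105.6°

From the circular-orbit relation v² = μ/r at r = 1.331×10^5 km: μ = v²r = (30.85)² × 1.331×10^5 = 1.26674×10^8 km³/s².
Semi-major axis of the transfer orbit: a_t = (1.331×10^5 + 1.210×10^6)/2 = 6.7155×10^5 km.
The half-period of the transfer ellipse is t = π√(a_t³/μ) = 1.5361×10^5 s.
The target's mean motion on its circular orbit is ω₂ = √(μ/r₂³) = 8.4560×10^-6 rad/s.
Angle swept by the target during transfer: ω₂·t = 1.2989 rad = 74.42°.
The orbiter traverses 180° on the transfer ellipse, so the target must lead by 180° − 74.42° = 105.6°.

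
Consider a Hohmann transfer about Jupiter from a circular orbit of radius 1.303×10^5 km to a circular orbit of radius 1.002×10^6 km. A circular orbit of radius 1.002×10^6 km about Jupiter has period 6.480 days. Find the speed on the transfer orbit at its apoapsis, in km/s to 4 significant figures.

From Kepler's third law T² = 4π²r³/μ at r = 1.002×10^6 km, T = 6.480 days = 6.480 × 86400 s = 5.59872×10^5 s: μ = 4π²r³/T² = 1.26703×10^8 km³/s².
Transfer-ellipse semi-major axis a_t = (r₁ + r₂)/2 = (1.303×10^5 + 1.002×10^6)/2 = 5.6615×10^5 km.
At apoapsis, r = 1.002×10^6 km.
From the vis-viva equation, v = √[μ(2/r − 1/a_t)] = 5.395 km/s.

v = 5.395 km/s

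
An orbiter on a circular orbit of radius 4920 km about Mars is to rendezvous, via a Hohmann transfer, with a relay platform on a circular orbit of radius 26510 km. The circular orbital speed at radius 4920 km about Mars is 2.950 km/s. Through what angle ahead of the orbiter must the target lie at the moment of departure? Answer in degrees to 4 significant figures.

φ = 97.85°

From the circular-orbit relation v² = μ/r at r = 4920 km: μ = v²r = (2.950)² × 4920 = 42816.3 km³/s².
The Hohmann ellipse has a_t = (r₁ + r₂)/2 = 15715 km.
Transfer time t = π√(a_t³/μ) = 29910 s.
Target angular speed ω₂ = √(μ/r₂³) = 4.7939×10^-5 rad/s.
Angle swept by the target during transfer: ω₂·t = 1.43386 rad = 82.15°.
The orbiter traverses 180° on the transfer ellipse, so the target must lead by 180° − 82.15° = 97.85°.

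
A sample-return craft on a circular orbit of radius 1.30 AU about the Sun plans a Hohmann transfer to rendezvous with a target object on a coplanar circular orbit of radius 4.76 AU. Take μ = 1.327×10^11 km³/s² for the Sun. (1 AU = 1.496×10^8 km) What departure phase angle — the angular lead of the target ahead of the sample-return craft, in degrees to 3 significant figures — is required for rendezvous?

φ = 88.6°

In km: r₁ = 1.30 × 1.496×10^8 = 1.9448×10^8 km; r₂ = 4.76 × 1.496×10^8 = 7.12096×10^8 km.
The Hohmann ellipse has a_t = (r₁ + r₂)/2 = 4.53288×10^8 km.
Transfer time t = π√(a_t³/μ) = 8.323×10^7 s.
The target's mean motion on its circular orbit is ω₂ = √(μ/r₂³) = 1.917×10^-8 rad/s.
Angle swept by the target during transfer: ω₂·t = 1.5955 rad = 91.42°.
The sample-return craft traverses 180° on the transfer ellipse, so the target must lead by 180° − 91.42° = 88.6°.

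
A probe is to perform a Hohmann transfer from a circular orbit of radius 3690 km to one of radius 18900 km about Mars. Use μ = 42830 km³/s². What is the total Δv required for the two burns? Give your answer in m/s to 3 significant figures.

Transfer-ellipse semi-major axis a_t = (r₁ + r₂)/2 = (3690 + 18900)/2 = 11295 km.
Circular speed at r₁: v₁ = √(μ/r₁) = √(42830/3690) = 3.407 km/s.
On the transfer ellipse at r₁, v² = μ(2/r − 1/a) gives v_p = √[μ(2/r₁ − 1/a_t)] = 4.407 km/s.
First burn Δv₁ = |v_p − v₁| = 1.000 km/s.
At r₂, v₂ = √(μ/r₂) = 1.50537 km/s.
Transfer-orbit speed at r₂: v_a = √[μ(2/r₂ − 1/a_t)] = 0.860425 km/s.
Second burn Δv₂ = |v₂ − v_a| = 0.6449 km/s.
Total Δv = Δv₁ + Δv₂ = 1.645 km/s.

Δv = 1650 m/s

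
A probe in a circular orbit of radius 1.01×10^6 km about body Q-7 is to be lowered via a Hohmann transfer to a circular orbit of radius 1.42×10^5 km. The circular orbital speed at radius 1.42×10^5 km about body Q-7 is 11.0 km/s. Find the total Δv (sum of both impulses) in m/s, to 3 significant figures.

From the circular-orbit relation v² = μ/r at r = 1.42×10^5 km: μ = v²r = (11.0)² × 1.42×10^5 = 1.71820×10^7 km³/s².
Transfer-ellipse semi-major axis a_t = (r₁ + r₂)/2 = (1.010×10^6 + 1.420×10^5)/2 = 5.760×10^5 km.
Circular speed at r₁: v₁ = √(μ/r₁) = √(1.71820×10^7/1.010×10^6) = 4.125 km/s.
Transfer-orbit speed at r₁ (vis-viva equation): v_a = √[μ(2/r₁ − 1/a_t)] = 2.048 km/s.
First burn Δv₁ = |v_a − v₁| = 2.077 km/s.
Circular speed at r₂: v₂ = √(μ/r₂) = 11.000 km/s.
Transfer-orbit speed at r₂: v_p = √[μ(2/r₂ − 1/a_t)] = 14.566 km/s.
Second burn Δv₂ = |v₂ − v_p| = 3.566 km/s.
Δv = Δv₁ + Δv₂ = 2.077 + 3.566 = 5.643 km/s.

Δv = 5640 m/s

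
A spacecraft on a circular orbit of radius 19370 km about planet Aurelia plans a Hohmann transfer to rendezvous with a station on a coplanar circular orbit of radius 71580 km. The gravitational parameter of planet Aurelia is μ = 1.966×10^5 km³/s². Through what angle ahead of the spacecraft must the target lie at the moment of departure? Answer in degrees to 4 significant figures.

Transfer-ellipse semi-major axis a_t = (r₁ + r₂)/2 = (19370 + 71580)/2 = 45475 km.
Transfer time t = π√(a_t³/μ) = 68710 s.
The target's mean motion on its circular orbit is ω₂ = √(μ/r₂³) = 2.3153×10^-5 rad/s.
Angle swept by the target during transfer: ω₂·t = 1.5908 rad = 91.15°.
Arrival is 180° from departure on the ellipse, so φ = 180° − 91.15° = 88.85°.

φ = 88.85°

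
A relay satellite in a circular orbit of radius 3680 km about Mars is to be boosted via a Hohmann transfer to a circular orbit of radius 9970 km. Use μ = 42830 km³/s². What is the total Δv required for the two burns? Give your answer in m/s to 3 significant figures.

Δv = 1260 m/s

Transfer-ellipse semi-major axis a_t = (r₁ + r₂)/2 = (3680 + 9970)/2 = 6825 km.
At r₁ the circular-orbit speed is v₁ = √(μ/r₁) = 3.411537 km/s.
Transfer-orbit speed at r₁ (v² = μ(2/r − 1/a)): v_p = √[μ(2/r₁ − 1/a_t)] = 4.123314 km/s.
First burn Δv₁ = |v_p − v₁| = 0.71178 km/s.
At r₂, v₂ = √(μ/r₂) = 2.072652 km/s.
Transfer-orbit speed at r₂: v_a = √[μ(2/r₂ − 1/a_t)] = 1.521945 km/s.
Second burn Δv₂ = |v₂ − v_a| = 0.55071 km/s.
Total Δv = Δv₁ + Δv₂ = 1.262 km/s.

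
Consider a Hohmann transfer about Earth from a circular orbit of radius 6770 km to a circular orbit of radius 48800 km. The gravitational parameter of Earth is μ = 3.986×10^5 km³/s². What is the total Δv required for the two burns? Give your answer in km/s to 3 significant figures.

Δv = 3.94 km/s

Transfer-ellipse semi-major axis a_t = (r₁ + r₂)/2 = (6770 + 48800)/2 = 27785 km.
Circular speed at r₁: v₁ = √(μ/r₁) = √(3.986×10^5/6770) = 7.6732 km/s.
On the transfer ellipse at r₁, v² = μ(2/r − 1/a) gives v_p = √[μ(2/r₁ − 1/a_t)] = 10.169 km/s.
First burn Δv₁ = |v_p − v₁| = 2.496 km/s.
At r₂, v₂ = √(μ/r₂) = 2.858 km/s.
Transfer-orbit speed at r₂: v_a = √[μ(2/r₂ − 1/a_t)] = 1.411 km/s.
Second burn Δv₂ = |v₂ − v_a| = 1.447 km/s.
Total Δv = Δv₁ + Δv₂ = 3.943 km/s.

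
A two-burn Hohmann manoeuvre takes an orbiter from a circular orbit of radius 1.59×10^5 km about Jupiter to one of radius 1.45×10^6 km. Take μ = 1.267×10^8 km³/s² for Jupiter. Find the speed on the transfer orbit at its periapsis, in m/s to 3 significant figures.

v = 37900 m/s

Semi-major axis of the transfer orbit: a_t = (1.590×10^5 + 1.450×10^6)/2 = 8.045×10^5 km.
At periapsis, r = 1.590×10^5 km.
From the vis-viva equation, v = √[μ(2/r − 1/a_t)] = 37.90 km/s.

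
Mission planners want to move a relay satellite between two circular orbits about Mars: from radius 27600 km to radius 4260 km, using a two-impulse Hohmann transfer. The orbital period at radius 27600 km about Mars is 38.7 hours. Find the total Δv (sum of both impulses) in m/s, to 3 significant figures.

Δv = 1600 m/s

From Kepler's third law T² = 4π²r³/μ at r = 27600 km, T = 38.7 hours = 38.7 × 3600 s = 1.3932×10^5 s: μ = 4π²r³/T² = 42762.2 km³/s².
The Hohmann ellipse has a_t = (r₁ + r₂)/2 = 15930 km.
At r₁ the circular-orbit speed is v₁ = √(μ/r₁) = 1.2447 km/s.
Transfer-orbit speed at r₁ (v² = μ(2/r − 1/a)): v_a = √[μ(2/r₁ − 1/a_t)] = 0.64368 km/s.
First burn Δv₁ = |v_a − v₁| = 0.6010 km/s.
At r₂, v₂ = √(μ/r₂) = 3.168 km/s.
Transfer-orbit speed at r₂: v_p = √[μ(2/r₂ − 1/a_t)] = 4.170 km/s.
Second burn Δv₂ = |v₂ − v_p| = 1.002 km/s.
Total Δv = Δv₁ + Δv₂ = 1.603 km/s.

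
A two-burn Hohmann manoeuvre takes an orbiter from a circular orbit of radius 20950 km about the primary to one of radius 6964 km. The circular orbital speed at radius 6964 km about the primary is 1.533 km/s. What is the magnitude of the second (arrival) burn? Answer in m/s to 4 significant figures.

From the circular-orbit relation v² = μ/r at r = 6964 km: μ = v²r = (1.533)² × 6964 = 16366.0 km³/s².
Semi-major axis of the transfer orbit: a_t = (20950 + 6964)/2 = 13957 km.
Circular speed at r = 6964 km: v_c = √(μ/r) = 1.5330 km/s.
Vis-viva on the transfer ellipse at r = 6964 km gives v_t = √[μ(2/r − 1/a_t)] = 1.8782 km/s.
Δv₂ = |v_t − v_c| = |1.8782 − 1.5330| = 0.3452 km/s.

Δv₂ = 345.2 m/s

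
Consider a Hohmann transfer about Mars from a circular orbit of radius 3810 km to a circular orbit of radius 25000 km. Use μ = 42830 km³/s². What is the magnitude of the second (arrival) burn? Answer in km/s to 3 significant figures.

Transfer-ellipse semi-major axis a_t = (r₁ + r₂)/2 = (3810 + 25000)/2 = 14405 km.
Circular speed at r = 25000 km: v_c = √(μ/r) = 1.30889 km/s.
Transfer-orbit speed at the same r (vis-viva, a = a_t): v_t = √[μ(2/r − 1/a_t)] = 0.673147 km/s.
Δv₂ = |v_t − v_c| = |0.673147 − 1.30889| = 0.6357 km/s.

Δv₂ = 0.636 km/s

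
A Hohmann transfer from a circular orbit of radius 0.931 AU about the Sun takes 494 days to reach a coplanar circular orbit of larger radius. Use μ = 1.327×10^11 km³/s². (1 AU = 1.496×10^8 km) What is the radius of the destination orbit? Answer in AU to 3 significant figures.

r₂ = 2.95 AU

In km: r₁ = 0.931 × 1.496×10^8 = 1.392776×10^8 km.
Transfer time t = 494 days = 4.26816×10^7 s, and t = π√(a_t³/μ).
So a_t = (μ t²/π²)^(1/3) = (1.327×10^11 × (4.26816×10^7)² / π²)^(1/3) = 2.9041×10^8 km.
Since a_t = (r₁ + r₂)/2, r₂ = 2a_t − r₁ = 2×2.9041×10^8 − 1.392776×10^8 = 4.415424×10^8 km.
In AU: r₂ = 4.415424×10^8 / 1.496×10^8 = 2.95 AU.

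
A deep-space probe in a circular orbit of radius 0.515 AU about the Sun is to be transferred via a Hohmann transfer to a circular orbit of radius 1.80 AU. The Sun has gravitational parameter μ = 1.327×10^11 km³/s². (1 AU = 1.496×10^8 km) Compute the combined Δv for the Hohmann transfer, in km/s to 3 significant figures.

Δv = 17.6 km/s

In km: r₁ = 0.515 × 1.496×10^8 = 7.7044×10^7 km; r₂ = 1.80 × 1.496×10^8 = 2.6928×10^8 km.
Transfer-ellipse semi-major axis a_t = (r₁ + r₂)/2 = (7.7044×10^7 + 2.6928×10^8)/2 = 1.73162×10^8 km.
Circular speed at r₁: v₁ = √(μ/r₁) = √(1.327×10^11/7.7044×10^7) = 41.50 km/s.
On the transfer ellipse at r₁, v² = μ(2/r − 1/a) gives v_p = √[μ(2/r₁ − 1/a_t)] = 51.75 km/s.
First burn Δv₁ = |v_p − v₁| = 10.25 km/s.
At r₂, v₂ = √(μ/r₂) = 22.199 km/s.
Transfer-orbit speed at r₂: v_a = √[μ(2/r₂ − 1/a_t)] = 14.807 km/s.
Second burn Δv₂ = |v₂ − v_a| = 7.392 km/s.
Δv = Δv₁ + Δv₂ = 10.25 + 7.392 = 17.64 km/s.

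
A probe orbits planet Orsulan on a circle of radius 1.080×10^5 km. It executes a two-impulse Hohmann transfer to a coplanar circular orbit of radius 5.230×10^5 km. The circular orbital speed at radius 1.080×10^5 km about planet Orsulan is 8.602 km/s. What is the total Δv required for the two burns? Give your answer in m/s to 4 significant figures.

Δv = 4095 m/s

From the circular-orbit relation v² = μ/r at r = 1.080×10^5 km: μ = v²r = (8.602)² × 1.080×10^5 = 7.99140×10^6 km³/s².
The Hohmann ellipse has a_t = (r₁ + r₂)/2 = 3.155×10^5 km.
Circular speed at r₁: v₁ = √(μ/r₁) = √(7.99140×10^6/1.080×10^5) = 8.6020 km/s.
On the transfer ellipse at r₁, v² = μ(2/r − 1/a) gives v_p = √[μ(2/r₁ − 1/a_t)] = 11.075 km/s.
First burn Δv₁ = |v_p − v₁| = 2.473 km/s.
Circular speed at r₂: v₂ = √(μ/r₂) = 3.909 km/s.
Transfer-orbit speed at r₂: v_a = √[μ(2/r₂ − 1/a_t)] = 2.287 km/s.
Second burn Δv₂ = |v₂ − v_a| = 1.622 km/s.
Δv = Δv₁ + Δv₂ = 2.473 + 1.622 = 4.095 km/s.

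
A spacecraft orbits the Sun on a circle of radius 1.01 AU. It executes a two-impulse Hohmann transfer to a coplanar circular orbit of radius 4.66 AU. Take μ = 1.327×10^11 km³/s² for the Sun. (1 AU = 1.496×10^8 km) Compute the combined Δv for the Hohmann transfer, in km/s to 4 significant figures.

Δv = 13.92 km/s

In km: r₁ = 1.01 × 1.496×10^8 = 1.51096×10^8 km; r₂ = 4.66 × 1.496×10^8 = 6.97136×10^8 km.
The Hohmann ellipse has a_t = (r₁ + r₂)/2 = 4.24116×10^8 km.
At r₁ the circular-orbit speed is v₁ = √(μ/r₁) = 29.635 km/s.
Transfer-orbit speed at r₁ (vis-viva): v_p = √[μ(2/r₁ − 1/a_t)] = 37.995 km/s.
First burn Δv₁ = |v_p − v₁| = 8.360 km/s.
At r₂, v₂ = √(μ/r₂) = 13.797 km/s.
Transfer-orbit speed at r₂: v_a = √[μ(2/r₂ − 1/a_t)] = 8.2349 km/s.
Second burn Δv₂ = |v₂ − v_a| = 5.562 km/s.
Δv = Δv₁ + Δv₂ = 8.360 + 5.562 = 13.92 km/s.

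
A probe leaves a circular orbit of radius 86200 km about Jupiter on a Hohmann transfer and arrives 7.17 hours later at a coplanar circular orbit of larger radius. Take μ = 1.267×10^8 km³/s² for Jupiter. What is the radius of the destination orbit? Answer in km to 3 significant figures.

Transfer time t = 7.17 hours = 25812 s, and t = π√(a_t³/μ).
So a_t = (μ t²/π²)^(1/3) = (1.267×10^8 × (25812)² / π²)^(1/3) = 2.0451×10^5 km.
Since a_t = (r₁ + r₂)/2, r₂ = 2a_t − r₁ = 2×2.0451×10^5 − 86200 = 3.2282×10^5 km.

r₂ = 3.23×10^5 km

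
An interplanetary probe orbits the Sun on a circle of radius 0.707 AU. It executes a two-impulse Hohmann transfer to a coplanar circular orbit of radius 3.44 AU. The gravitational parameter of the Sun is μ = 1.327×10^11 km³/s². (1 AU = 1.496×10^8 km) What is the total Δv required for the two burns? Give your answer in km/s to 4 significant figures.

Δv = 16.88 km/s

In km: r₁ = 0.707 × 1.496×10^8 = 1.057672×10^8 km; r₂ = 3.44 × 1.496×10^8 = 5.14624×10^8 km.
The Hohmann ellipse has a_t = (r₁ + r₂)/2 = 3.101956×10^8 km.
Circular speed at r₁: v₁ = √(μ/r₁) = √(1.327×10^11/1.057672×10^8) = 35.42 km/s.
Transfer-orbit speed at r₁ (vis-viva equation): v_p = √[μ(2/r₁ − 1/a_t)] = 45.62 km/s.
First burn Δv₁ = |v_p − v₁| = 10.20 km/s.
At r₂, v₂ = √(μ/r₂) = 16.058 km/s.
Transfer-orbit speed at r₂: v_a = √[μ(2/r₂ − 1/a_t)] = 9.3767 km/s.
Second burn Δv₂ = |v₂ − v_a| = 6.681 km/s.
Total Δv = Δv₁ + Δv₂ = 16.88 km/s.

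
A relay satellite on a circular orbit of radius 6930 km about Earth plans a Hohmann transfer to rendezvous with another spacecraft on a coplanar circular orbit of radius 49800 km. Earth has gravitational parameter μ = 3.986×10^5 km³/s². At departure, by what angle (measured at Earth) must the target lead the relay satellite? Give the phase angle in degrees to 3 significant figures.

φ = 103°

Transfer-ellipse semi-major axis a_t = (r₁ + r₂)/2 = (6930 + 49800)/2 = 28365 km.
The half-period of the transfer ellipse is t = π√(a_t³/μ) = 23771.4 s.
Target angular speed ω₂ = √(μ/r₂³) = 5.68100×10^-5 rad/s.
Angle swept by the target during transfer: ω₂·t = 1.3505 rad = 77.38°.
Arrival is 180° from departure on the ellipse, so φ = 180° − 77.38° = 103°.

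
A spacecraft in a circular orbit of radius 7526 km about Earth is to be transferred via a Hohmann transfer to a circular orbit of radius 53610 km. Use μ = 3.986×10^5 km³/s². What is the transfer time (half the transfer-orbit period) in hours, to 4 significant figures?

Semi-major axis of the transfer orbit: a_t = (7526 + 53610)/2 = 30568 km.
By Kepler's third law the transfer-orbit period is T = 2π√(a_t³/μ), so t = T/2 = 26594 s.
Converting: 26594 s ÷ 3600 s/hour = 7.387 hours.

t = 7.387 hours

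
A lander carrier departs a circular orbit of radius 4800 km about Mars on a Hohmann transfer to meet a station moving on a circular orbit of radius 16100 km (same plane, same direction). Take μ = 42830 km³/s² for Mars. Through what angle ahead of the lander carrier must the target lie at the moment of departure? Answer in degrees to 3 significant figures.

The Hohmann ellipse has a_t = (r₁ + r₂)/2 = 10450 km.
Transfer time t = π√(a_t³/μ) = 16216 s.
The target's mean motion on its circular orbit is ω₂ = √(μ/r₂³) = 1.0131×10^-4 rad/s.
Angle swept by the target during transfer: ω₂·t = 1.6428 rad = 94.13°.
The lander carrier traverses 180° on the transfer ellipse, so the target must lead by 180° − 94.13° = 85.9°.

φ = 85.9°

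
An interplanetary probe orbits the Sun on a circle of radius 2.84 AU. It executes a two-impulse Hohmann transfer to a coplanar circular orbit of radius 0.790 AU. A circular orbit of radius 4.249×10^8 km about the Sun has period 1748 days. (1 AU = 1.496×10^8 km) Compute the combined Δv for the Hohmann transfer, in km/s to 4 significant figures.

Δv = 14.42 km/s

From Kepler's third law T² = 4π²r³/μ at r = 4.249×10^8 km, T = 1748 days = 1748 × 86400 s = 1.510272×10^8 s: μ = 4π²r³/T² = 1.32773×10^11 km³/s².
In km: r₁ = 2.84 × 1.496×10^8 = 4.24864×10^8 km; r₂ = 0.790 × 1.496×10^8 = 1.18184×10^8 km.
Transfer-ellipse semi-major axis a_t = (r₁ + r₂)/2 = (4.24864×10^8 + 1.18184×10^8)/2 = 2.71524×10^8 km.
At r₁ the circular-orbit speed is v₁ = √(μ/r₁) = 17.678 km/s.
Transfer-orbit speed at r₁ (vis-viva): v_a = √[μ(2/r₁ − 1/a_t)] = 11.663 km/s.
First burn Δv₁ = |v_a − v₁| = 6.015 km/s.
At r₂, v₂ = √(μ/r₂) = 33.518 km/s.
Transfer-orbit speed at r₂: v_p = √[μ(2/r₂ − 1/a_t)] = 41.927 km/s.
Second burn Δv₂ = |v₂ − v_p| = 8.409 km/s.
Total Δv = Δv₁ + Δv₂ = 14.42 km/s.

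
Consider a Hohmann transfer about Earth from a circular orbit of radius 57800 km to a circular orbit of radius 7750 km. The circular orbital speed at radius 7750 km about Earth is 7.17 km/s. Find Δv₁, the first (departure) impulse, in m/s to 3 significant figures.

From the circular-orbit relation v² = μ/r at r = 7750 km: μ = v²r = (7.17)² × 7750 = 3.98419×10^5 km³/s².
Transfer-ellipse semi-major axis a_t = (r₁ + r₂)/2 = (57800 + 7750)/2 = 32775 km.
On the circular orbit at r = 57800 km, v_c = √(μ/r) = 2.6255 km/s.
Vis-viva on the transfer ellipse at r = 57800 km gives v_t = √[μ(2/r − 1/a_t)] = 1.2767 km/s.
Δv₁ = |v_t − v_c| = |1.2767 − 2.6255| = 1.349 km/s.

Δv₁ = 1350 m/s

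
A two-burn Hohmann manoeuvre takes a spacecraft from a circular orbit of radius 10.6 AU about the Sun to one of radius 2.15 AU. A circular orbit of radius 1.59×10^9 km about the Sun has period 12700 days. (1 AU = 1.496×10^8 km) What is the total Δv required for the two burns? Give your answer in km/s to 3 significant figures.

Δv = 9.68 km/s

From Kepler's third law T² = 4π²r³/μ at r = 1.59×10^9 km, T = 12700 days = 12700 × 86400 s = 1.09728×10^9 s: μ = 4π²r³/T² = 1.31800×10^11 km³/s².
In km: r₁ = 10.6 × 1.496×10^8 = 1.58576×10^9 km; r₂ = 2.15 × 1.496×10^8 = 3.2164×10^8 km.
The Hohmann ellipse has a_t = (r₁ + r₂)/2 = 9.537×10^8 km.
At r₁ the circular-orbit speed is v₁ = √(μ/r₁) = 9.1167 km/s.
Transfer-orbit speed at r₁ (vis-viva equation): v_a = √[μ(2/r₁ − 1/a_t)] = 5.2944 km/s.
First burn Δv₁ = |v_a − v₁| = 3.822 km/s.
At r₂, v₂ = √(μ/r₂) = 20.24 km/s.
Transfer-orbit speed at r₂: v_p = √[μ(2/r₂ − 1/a_t)] = 26.10 km/s.
Second burn Δv₂ = |v₂ − v_p| = 5.860 km/s.
Total Δv = Δv₁ + Δv₂ = 9.682 km/s.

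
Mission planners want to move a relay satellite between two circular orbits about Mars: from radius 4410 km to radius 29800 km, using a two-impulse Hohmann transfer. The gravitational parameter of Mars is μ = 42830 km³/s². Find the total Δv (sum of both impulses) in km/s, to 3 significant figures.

Δv = 1.59 km/s

Transfer-ellipse semi-major axis a_t = (r₁ + r₂)/2 = (4410 + 29800)/2 = 17105 km.
At r₁ the circular-orbit speed is v₁ = √(μ/r₁) = 3.116 km/s.
Transfer-orbit speed at r₁ (vis-viva equation): v_p = √[μ(2/r₁ − 1/a_t)] = 4.113 km/s.
First burn Δv₁ = |v_p − v₁| = 0.9970 km/s.
Circular speed at r₂: v₂ = √(μ/r₂) = 1.19885 km/s.
Transfer-orbit speed at r₂: v_a = √[μ(2/r₂ − 1/a_t)] = 0.608729 km/s.
Second burn Δv₂ = |v₂ − v_a| = 0.5901 km/s.
Total Δv = Δv₁ + Δv₂ = 1.587 km/s.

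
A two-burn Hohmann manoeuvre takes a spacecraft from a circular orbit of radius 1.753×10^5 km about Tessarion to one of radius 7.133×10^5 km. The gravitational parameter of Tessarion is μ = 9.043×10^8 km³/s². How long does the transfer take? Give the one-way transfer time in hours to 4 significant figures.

The Hohmann ellipse has a_t = (r₁ + r₂)/2 = 4.443×10^5 km.
By Kepler's third law the transfer-orbit period is T = 2π√(a_t³/μ), so t = T/2 = 30940 s.
Converting: 30940 s ÷ 3600 s/hour = 8.594 hours.

t = 8.594 hours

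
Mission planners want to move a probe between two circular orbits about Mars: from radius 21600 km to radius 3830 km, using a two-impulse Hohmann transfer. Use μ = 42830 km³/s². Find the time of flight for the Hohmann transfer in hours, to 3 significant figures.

t = 6.05 hours

The Hohmann ellipse has a_t = (r₁ + r₂)/2 = 12715 km.
Transfer time t = π√(a_t³/μ) = π√((12715)³ / 42830) = 21765 s.
Converting: 21765 s ÷ 3600 s/hour = 6.05 hours.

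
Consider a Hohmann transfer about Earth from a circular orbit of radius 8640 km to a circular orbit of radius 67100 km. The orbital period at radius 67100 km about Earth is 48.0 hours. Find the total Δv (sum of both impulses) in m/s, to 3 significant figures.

From Kepler's third law T² = 4π²r³/μ at r = 67100 km, T = 48.0 hours = 48.0 × 3600 s = 1.728×10^5 s: μ = 4π²r³/T² = 3.99429×10^5 km³/s².
Transfer-ellipse semi-major axis a_t = (r₁ + r₂)/2 = (8640 + 67100)/2 = 37870 km.
Circular speed at r₁: v₁ = √(μ/r₁) = √(3.99429×10^5/8640) = 6.7993 km/s.
Transfer-orbit speed at r₁ (vis-viva): v_p = √[μ(2/r₁ − 1/a_t)] = 9.0506 km/s.
First burn Δv₁ = |v_p − v₁| = 2.2513 km/s.
At r₂, v₂ = √(μ/r₂) = 2.4398 km/s.
Transfer-orbit speed at r₂: v_a = √[μ(2/r₂ − 1/a_t)] = 1.1654 km/s.
Second burn Δv₂ = |v₂ − v_a| = 1.2744 km/s.
Δv = Δv₁ + Δv₂ = 2.2513 + 1.2744 = 3.526 km/s.

Δv = 3530 m/s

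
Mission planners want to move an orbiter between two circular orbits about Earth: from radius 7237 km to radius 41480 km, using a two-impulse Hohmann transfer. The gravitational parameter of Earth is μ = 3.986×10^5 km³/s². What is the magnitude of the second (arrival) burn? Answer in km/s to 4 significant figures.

The Hohmann ellipse has a_t = (r₁ + r₂)/2 = 24358.5 km.
Circular speed at r = 41480 km: v_c = √(μ/r) = 3.100 km/s.
Vis-viva on the transfer ellipse at r = 41480 km gives v_t = √[μ(2/r − 1/a_t)] = 1.690 km/s.
Δv₂ = |v_t − v_c| = |1.690 − 3.100| = 1.410 km/s.

Δv₂ = 1.410 km/s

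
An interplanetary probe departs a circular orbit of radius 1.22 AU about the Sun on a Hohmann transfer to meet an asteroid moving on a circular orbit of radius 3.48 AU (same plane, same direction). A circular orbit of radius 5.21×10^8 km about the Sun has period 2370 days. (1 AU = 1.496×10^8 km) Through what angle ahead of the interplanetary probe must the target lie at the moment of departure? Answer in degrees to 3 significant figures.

From Kepler's third law T² = 4π²r³/μ at r = 5.21×10^8 km, T = 2370 days = 2370 × 86400 s = 2.04768×10^8 s: μ = 4π²r³/T² = 1.33152×10^11 km³/s².
In km: r₁ = 1.22 × 1.496×10^8 = 1.82512×10^8 km; r₂ = 3.48 × 1.496×10^8 = 5.20608×10^8 km.
The Hohmann ellipse has a_t = (r₁ + r₂)/2 = 3.5156×10^8 km.
Transfer time t = π√(a_t³/μ) = 5.675115×10^7 s.
The target's mean motion on its circular orbit is ω₂ = √(μ/r₂³) = 3.071907×10^-8 rad/s.
Angle swept by the target during transfer: ω₂·t = 1.74334 rad = 99.89°.
Arrival is 180° from departure on the ellipse, so φ = 180° − 99.89° = 80.1°.

φ = 80.1°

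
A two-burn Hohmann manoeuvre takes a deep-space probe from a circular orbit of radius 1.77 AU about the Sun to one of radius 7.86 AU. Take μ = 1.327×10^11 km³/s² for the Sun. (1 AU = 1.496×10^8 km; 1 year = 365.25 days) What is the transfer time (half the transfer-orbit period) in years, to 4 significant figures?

t = 5.283 years

In km: r₁ = 1.77 × 1.496×10^8 = 2.64792×10^8 km; r₂ = 7.86 × 1.496×10^8 = 1.175856×10^9 km.
The Hohmann ellipse has a_t = (r₁ + r₂)/2 = 7.20324×10^8 km.
Half the transfer-orbit period gives t = π√(a_t³/μ) = 1.6673×10^8 s.
Converting: 1.6673×10^8 s ÷ 3.15576×10^7 s/year (365.25 × 86400) = 5.283 years.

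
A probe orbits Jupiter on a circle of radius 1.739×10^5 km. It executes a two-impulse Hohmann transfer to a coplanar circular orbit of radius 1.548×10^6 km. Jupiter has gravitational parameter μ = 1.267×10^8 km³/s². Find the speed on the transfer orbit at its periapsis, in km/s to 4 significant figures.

Transfer-ellipse semi-major axis a_t = (r₁ + r₂)/2 = (1.739×10^5 + 1.548×10^6)/2 = 8.6095×10^5 km.
The periapsis of the transfer ellipse is at r = 1.739×10^5 km.
From the vis-viva equation, v = √[μ(2/r − 1/a_t)] = 36.19 km/s.

v = 36.19 km/s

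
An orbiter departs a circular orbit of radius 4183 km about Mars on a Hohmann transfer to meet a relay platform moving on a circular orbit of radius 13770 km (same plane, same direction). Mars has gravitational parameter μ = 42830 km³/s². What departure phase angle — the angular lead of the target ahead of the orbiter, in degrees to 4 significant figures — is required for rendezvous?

Transfer-ellipse semi-major axis a_t = (r₁ + r₂)/2 = (4183 + 13770)/2 = 8976.5 km.
The half-period of the transfer ellipse is t = π√(a_t³/μ) = 12910 s.
The target's mean motion on its circular orbit is ω₂ = √(μ/r₂³) = 1.2808×10^-4 rad/s.
Angle swept by the target during transfer: ω₂·t = 1.6535 rad = 94.74°.
The orbiter traverses 180° on the transfer ellipse, so the target must lead by 180° − 94.74° = 85.26°.

φ = 85.26°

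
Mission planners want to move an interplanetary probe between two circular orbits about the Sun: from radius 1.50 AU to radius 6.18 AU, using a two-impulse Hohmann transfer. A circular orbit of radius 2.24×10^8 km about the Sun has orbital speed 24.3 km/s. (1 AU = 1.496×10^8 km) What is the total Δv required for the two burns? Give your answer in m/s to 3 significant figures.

From the circular-orbit relation v² = μ/r at r = 2.24×10^8 km: μ = v²r = (24.3)² × 2.24×10^8 = 1.32270×10^11 km³/s².
In km: r₁ = 1.50 × 1.496×10^8 = 2.244×10^8 km; r₂ = 6.18 × 1.496×10^8 = 9.24528×10^8 km.
Transfer-ellipse semi-major axis a_t = (r₁ + r₂)/2 = (2.244×10^8 + 9.24528×10^8)/2 = 5.74464×10^8 km.
At r₁ the circular-orbit speed is v₁ = √(μ/r₁) = 24.27833 km/s.
On the transfer ellipse at r₁, v² = μ(2/r − 1/a) gives v_p = √[μ(2/r₁ − 1/a_t)] = 30.79977 km/s.
First burn Δv₁ = |v_p − v₁| = 6.521 km/s.
Circular speed at r₂: v₂ = √(μ/r₂) = 11.961 km/s.
Transfer-orbit speed at r₂: v_a = √[μ(2/r₂ − 1/a_t)] = 7.4757 km/s.
Second burn Δv₂ = |v₂ − v_a| = 4.485 km/s.
Total Δv = Δv₁ + Δv₂ = 11.01 km/s.

Δv = 11000 m/s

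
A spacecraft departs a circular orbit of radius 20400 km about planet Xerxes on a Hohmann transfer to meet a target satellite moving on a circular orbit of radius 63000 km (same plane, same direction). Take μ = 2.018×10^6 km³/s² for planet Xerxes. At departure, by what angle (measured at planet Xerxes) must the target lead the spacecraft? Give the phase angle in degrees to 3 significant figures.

The Hohmann ellipse has a_t = (r₁ + r₂)/2 = 41700 km.
Transfer time t = π√(a_t³/μ) = 18832 s.
The target's mean motion on its circular orbit is ω₂ = √(μ/r₂³) = 8.9836×10^-5 rad/s.
Angle swept by the target during transfer: ω₂·t = 1.6918 rad = 96.93°.
Arrival is 180° from departure on the ellipse, so φ = 180° − 96.93° = 83.1°.

φ = 83.1°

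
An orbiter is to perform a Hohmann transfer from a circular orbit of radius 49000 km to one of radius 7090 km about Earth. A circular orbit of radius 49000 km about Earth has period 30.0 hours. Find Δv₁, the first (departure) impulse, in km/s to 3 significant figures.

From Kepler's third law T² = 4π²r³/μ at r = 49000 km, T = 30.0 hours = 30.0 × 3600 s = 1.080×10^5 s: μ = 4π²r³/T² = 3.98199×10^5 km³/s².
Semi-major axis of the transfer orbit: a_t = (49000 + 7090)/2 = 28045 km.
On the circular orbit at r = 49000 km, v_c = √(μ/r) = 2.8507 km/s.
Vis-viva on the transfer ellipse at r = 49000 km gives v_t = √[μ(2/r − 1/a_t)] = 1.4333 km/s.
Δv₁ = |v_t − v_c| = |1.4333 − 2.8507| = 1.417 km/s.

Δv₁ = 1.42 km/s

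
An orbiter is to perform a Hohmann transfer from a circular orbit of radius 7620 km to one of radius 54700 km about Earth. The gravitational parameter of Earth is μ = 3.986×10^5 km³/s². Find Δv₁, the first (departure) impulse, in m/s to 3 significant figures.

Semi-major axis of the transfer orbit: a_t = (7620 + 54700)/2 = 31160 km.
On the circular orbit at r = 7620 km, v_c = √(μ/r) = 7.233 km/s.
Vis-viva on the transfer ellipse at r = 7620 km gives v_t = √[μ(2/r − 1/a_t)] = 9.583 km/s.
Δv₁ = |v_t − v_c| = |9.583 − 7.233| = 2.350 km/s.

Δv₁ = 2350 m/s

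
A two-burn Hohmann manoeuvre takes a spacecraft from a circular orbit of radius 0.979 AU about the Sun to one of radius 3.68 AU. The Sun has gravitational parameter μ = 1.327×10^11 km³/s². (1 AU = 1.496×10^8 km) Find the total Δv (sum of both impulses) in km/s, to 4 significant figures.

In km: r₁ = 0.979 × 1.496×10^8 = 1.464584×10^8 km; r₂ = 3.68 × 1.496×10^8 = 5.50528×10^8 km.
Transfer-ellipse semi-major axis a_t = (r₁ + r₂)/2 = (1.464584×10^8 + 5.50528×10^8)/2 = 3.484932×10^8 km.
Circular speed at r₁: v₁ = √(μ/r₁) = √(1.327×10^11/1.464584×10^8) = 30.101 km/s.
Transfer-orbit speed at r₁ (vis-viva equation): v_p = √[μ(2/r₁ − 1/a_t)] = 37.833 km/s.
First burn Δv₁ = |v_p − v₁| = 7.732 km/s.
Circular speed at r₂: v₂ = √(μ/r₂) = 15.526 km/s.
Transfer-orbit speed at r₂: v_a = √[μ(2/r₂ − 1/a_t)] = 10.065 km/s.
Second burn Δv₂ = |v₂ − v_a| = 5.461 km/s.
Total Δv = Δv₁ + Δv₂ = 13.19 km/s.

Δv = 13.19 km/s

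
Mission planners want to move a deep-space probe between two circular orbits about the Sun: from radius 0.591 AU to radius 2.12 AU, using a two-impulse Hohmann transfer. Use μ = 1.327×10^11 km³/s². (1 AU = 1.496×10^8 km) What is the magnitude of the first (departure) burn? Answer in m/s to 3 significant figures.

Δv₁ = 9710 m/s

In km: r₁ = 0.591 × 1.496×10^8 = 8.84136×10^7 km; r₂ = 2.12 × 1.496×10^8 = 3.17152×10^8 km.
The Hohmann ellipse has a_t = (r₁ + r₂)/2 = 2.027828×10^8 km.
Circular speed at r = 8.84136×10^7 km: v_c = √(μ/r) = 38.741 km/s.
Transfer-orbit speed at the same r (vis-viva, a = a_t): v_t = √[μ(2/r − 1/a_t)] = 48.450 km/s.
Δv₁ = |v_t − v_c| = |48.450 − 38.741| = 9.709 km/s.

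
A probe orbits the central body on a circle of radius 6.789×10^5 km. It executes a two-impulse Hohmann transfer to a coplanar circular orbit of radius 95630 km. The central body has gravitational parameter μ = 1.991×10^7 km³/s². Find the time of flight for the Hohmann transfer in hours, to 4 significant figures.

t = 47.13 hours

Semi-major axis of the transfer orbit: a_t = (6.789×10^5 + 95630)/2 = 3.87265×10^5 km.
By Kepler's third law the transfer-orbit period is T = 2π√(a_t³/μ), so t = T/2 = 1.6968×10^5 s.
Converting: 1.6968×10^5 s ÷ 3600 s/hour = 47.13 hours.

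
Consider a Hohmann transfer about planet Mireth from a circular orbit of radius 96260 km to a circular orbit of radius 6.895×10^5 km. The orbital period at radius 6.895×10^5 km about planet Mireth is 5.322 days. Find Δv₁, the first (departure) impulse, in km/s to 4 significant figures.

From Kepler's third law T² = 4π²r³/μ at r = 6.895×10^5 km, T = 5.322 days = 5.322 × 86400 s = 4.598208×10^5 s: μ = 4π²r³/T² = 6.12048×10^7 km³/s².
Transfer-ellipse semi-major axis a_t = (r₁ + r₂)/2 = (96260 + 6.895×10^5)/2 = 3.9288×10^5 km.
Circular speed at r = 96260 km: v_c = √(μ/r) = 25.216 km/s.
Vis-viva on the transfer ellipse at r = 96260 km gives v_t = √[μ(2/r − 1/a_t)] = 33.405 km/s.
Δv₁ = |v_t − v_c| = |33.405 − 25.216| = 8.189 km/s.

Δv₁ = 8.189 km/s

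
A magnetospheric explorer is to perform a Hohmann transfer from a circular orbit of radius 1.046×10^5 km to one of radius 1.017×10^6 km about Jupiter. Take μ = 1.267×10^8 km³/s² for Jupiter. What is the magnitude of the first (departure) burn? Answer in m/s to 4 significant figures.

Δv₁ = 12060 m/s

Semi-major axis of the transfer orbit: a_t = (1.046×10^5 + 1.017×10^6)/2 = 5.608×10^5 km.
Circular speed at r = 1.046×10^5 km: v_c = √(μ/r) = 34.8035 km/s.
Transfer-orbit speed at the same r (vis-viva, a = a_t): v_t = √[μ(2/r − 1/a_t)] = 46.8683 km/s.
Δv₁ = |v_t − v_c| = |46.8683 − 34.8035| = 12.06 km/s.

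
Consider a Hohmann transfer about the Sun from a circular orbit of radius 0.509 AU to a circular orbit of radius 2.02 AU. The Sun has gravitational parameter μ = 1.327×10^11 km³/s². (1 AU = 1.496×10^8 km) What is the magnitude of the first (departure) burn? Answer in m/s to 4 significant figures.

Δv₁ = 11020 m/s

In km: r₁ = 0.509 × 1.496×10^8 = 7.61464×10^7 km; r₂ = 2.02 × 1.496×10^8 = 3.02192×10^8 km.
Transfer-ellipse semi-major axis a_t = (r₁ + r₂)/2 = (7.61464×10^7 + 3.02192×10^8)/2 = 1.891692×10^8 km.
Circular speed at r = 7.61464×10^7 km: v_c = √(μ/r) = 41.746 km/s.
Vis-viva on the transfer ellipse at r = 7.61464×10^7 km gives v_t = √[μ(2/r − 1/a_t)] = 52.763 km/s.
Δv₁ = |v_t − v_c| = |52.763 − 41.746| = 11.02 km/s.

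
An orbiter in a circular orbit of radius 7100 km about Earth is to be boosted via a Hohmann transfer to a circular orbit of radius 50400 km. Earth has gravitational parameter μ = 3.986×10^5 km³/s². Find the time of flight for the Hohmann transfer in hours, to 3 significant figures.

Transfer-ellipse semi-major axis a_t = (r₁ + r₂)/2 = (7100 + 50400)/2 = 28750 km.
By Kepler's third law the transfer-orbit period is T = 2π√(a_t³/μ), so t = T/2 = 24260 s.
Converting: 24260 s ÷ 3600 s/hour = 6.74 hours.

t = 6.74 hours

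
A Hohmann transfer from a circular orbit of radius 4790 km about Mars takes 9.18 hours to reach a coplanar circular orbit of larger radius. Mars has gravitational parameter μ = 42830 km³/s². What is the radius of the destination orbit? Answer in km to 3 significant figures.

Transfer time t = 9.18 hours = 33048 s, and t = π√(a_t³/μ).
So a_t = (μ t²/π²)^(1/3) = (42830 × (33048)² / π²)^(1/3) = 16798 km.
Since a_t = (r₁ + r₂)/2, r₂ = 2a_t − r₁ = 2×16798 − 4790 = 28806 km.

r₂ = 28800 km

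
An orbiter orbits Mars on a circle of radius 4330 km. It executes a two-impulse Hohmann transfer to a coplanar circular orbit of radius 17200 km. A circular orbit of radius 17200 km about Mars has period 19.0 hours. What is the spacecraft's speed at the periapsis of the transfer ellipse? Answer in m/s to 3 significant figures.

v = 3980 m/s

From Kepler's third law T² = 4π²r³/μ at r = 17200 km, T = 19.0 hours = 19.0 × 3600 s = 68400 s: μ = 4π²r³/T² = 42937.1 km³/s².
Transfer-ellipse semi-major axis a_t = (r₁ + r₂)/2 = (4330 + 17200)/2 = 10765 km.
At periapsis, r = 4330 km.
Vis-viva: v = √[μ(2/r − 1/a_t)] = √[42937.1 × (2/4330 − 1/10765)] = 3.980 km/s.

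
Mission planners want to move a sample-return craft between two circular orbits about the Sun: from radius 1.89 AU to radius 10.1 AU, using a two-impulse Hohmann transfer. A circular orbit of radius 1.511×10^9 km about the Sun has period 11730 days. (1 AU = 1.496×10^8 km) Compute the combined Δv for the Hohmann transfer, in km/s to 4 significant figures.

From Kepler's third law T² = 4π²r³/μ at r = 1.511×10^9 km, T = 11730 days = 11730 × 86400 s = 1.013472×10^9 s: μ = 4π²r³/T² = 1.32596×10^11 km³/s².
In km: r₁ = 1.89 × 1.496×10^8 = 2.82744×10^8 km; r₂ = 10.1 × 1.496×10^8 = 1.51096×10^9 km.
The Hohmann ellipse has a_t = (r₁ + r₂)/2 = 8.96852×10^8 km.
At r₁ the circular-orbit speed is v₁ = √(μ/r₁) = 21.655 km/s.
Transfer-orbit speed at r₁ (vis-viva equation): v_p = √[μ(2/r₁ − 1/a_t)] = 28.108 km/s.
First burn Δv₁ = |v_p − v₁| = 6.453 km/s.
Circular speed at r₂: v₂ = √(μ/r₂) = 9.368 km/s.
Transfer-orbit speed at r₂: v_a = √[μ(2/r₂ − 1/a_t)] = 5.260 km/s.
Second burn Δv₂ = |v₂ − v_a| = 4.108 km/s.
Δv = Δv₁ + Δv₂ = 6.453 + 4.108 = 10.56 km/s.

Δv = 10.56 km/s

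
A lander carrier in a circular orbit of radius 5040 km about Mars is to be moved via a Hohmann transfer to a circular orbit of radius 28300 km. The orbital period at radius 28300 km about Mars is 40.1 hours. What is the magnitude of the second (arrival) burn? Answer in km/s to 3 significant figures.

Δv₂ = 0.554 km/s

From Kepler's third law T² = 4π²r³/μ at r = 28300 km, T = 40.1 hours = 40.1 × 3600 s = 1.4436×10^5 s: μ = 4π²r³/T² = 42936.4 km³/s².
Transfer-ellipse semi-major axis a_t = (r₁ + r₂)/2 = (5040 + 28300)/2 = 16670 km.
On the circular orbit at r = 28300 km, v_c = √(μ/r) = 1.23174 km/s.
Vis-viva on the transfer ellipse at r = 28300 km gives v_t = √[μ(2/r − 1/a_t)] = 0.677278 km/s.
Δv₂ = |v_t − v_c| = |0.677278 − 1.23174| = 0.5545 km/s.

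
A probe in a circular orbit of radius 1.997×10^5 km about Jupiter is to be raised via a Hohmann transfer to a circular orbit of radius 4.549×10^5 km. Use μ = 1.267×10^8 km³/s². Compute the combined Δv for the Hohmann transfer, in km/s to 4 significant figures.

The Hohmann ellipse has a_t = (r₁ + r₂)/2 = 3.273×10^5 km.
At r₁ the circular-orbit speed is v₁ = √(μ/r₁) = 25.188 km/s.
Transfer-orbit speed at r₁ (vis-viva): v_p = √[μ(2/r₁ − 1/a_t)] = 29.695 km/s.
First burn Δv₁ = |v_p − v₁| = 4.507 km/s.
Circular speed at r₂: v₂ = √(μ/r₂) = 16.689 km/s.
Transfer-orbit speed at r₂: v_a = √[μ(2/r₂ − 1/a_t)] = 13.036 km/s.
Second burn Δv₂ = |v₂ − v_a| = 3.653 km/s.
Total Δv = Δv₁ + Δv₂ = 8.160 km/s.

Δv = 8.160 km/s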